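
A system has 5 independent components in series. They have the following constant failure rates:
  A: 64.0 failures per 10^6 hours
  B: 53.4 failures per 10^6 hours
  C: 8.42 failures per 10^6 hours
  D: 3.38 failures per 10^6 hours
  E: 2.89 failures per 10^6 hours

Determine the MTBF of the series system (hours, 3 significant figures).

Series of exponential components: λ_sys = Σ λ_i
λ_sys = 0.0000640 + 0.0000534 + 0.00000842 + 0.00000338 + 0.00000289 = 1.3209e-04 /h
MTBF = 1 / λ_sys = 7570 h

7570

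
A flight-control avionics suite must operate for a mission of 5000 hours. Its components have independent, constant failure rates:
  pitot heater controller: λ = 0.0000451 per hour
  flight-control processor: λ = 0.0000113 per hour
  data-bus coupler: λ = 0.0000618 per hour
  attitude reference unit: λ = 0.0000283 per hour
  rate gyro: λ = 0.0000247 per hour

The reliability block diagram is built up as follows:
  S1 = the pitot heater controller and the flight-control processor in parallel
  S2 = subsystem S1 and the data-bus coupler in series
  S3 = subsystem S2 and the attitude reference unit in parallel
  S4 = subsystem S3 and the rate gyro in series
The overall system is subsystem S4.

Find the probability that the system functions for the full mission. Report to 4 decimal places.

0.8519

R(pitot heater controller) = exp(−0.0000451 × 5000) = 0.798117
R(flight-control processor) = exp(−0.0000113 × 5000) = 0.945066
R(data-bus coupler) = exp(−0.0000618 × 5000) = 0.734181
R(attitude reference unit) = exp(−0.0000283 × 5000) = 0.868055
R(rate gyro) = exp(−0.0000247 × 5000) = 0.883822
Parallel (pitot heater controller and flight-control processor): 1 − (1 − 0.798117)(1 − 0.945066) = 0.988910
Series ([0.988910] and data-bus coupler): 0.988910 × 0.734181 = 0.726039
Parallel ([0.726039] and attitude reference unit): 1 − (1 − 0.726039)(1 − 0.868055) = 0.963852
Series ([0.963852] and rate gyro): 0.963852 × 0.883822 = 0.8519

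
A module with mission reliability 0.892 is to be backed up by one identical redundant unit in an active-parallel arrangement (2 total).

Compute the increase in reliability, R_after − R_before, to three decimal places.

R_before = 0.892
R_after = 1 − (1 − 0.892)^2 = 0.988
ΔR = 0.988 − 0.892 = 0.096

0.096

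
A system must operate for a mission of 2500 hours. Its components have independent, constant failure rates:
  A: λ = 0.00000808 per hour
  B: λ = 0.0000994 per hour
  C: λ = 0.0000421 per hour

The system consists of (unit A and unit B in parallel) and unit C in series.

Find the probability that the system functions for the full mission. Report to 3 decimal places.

0.896

R(A) = exp(−0.00000808 × 2500) = 0.98000
R(B) = exp(−0.0000994 × 2500) = 0.77997
R(C) = exp(−0.0000421 × 2500) = 0.90010
Parallel (A and B): 1 − (1 − 0.98000)(1 − 0.77997) = 0.99560
Series ([0.99560] and C): 0.99560 × 0.90010 = 0.896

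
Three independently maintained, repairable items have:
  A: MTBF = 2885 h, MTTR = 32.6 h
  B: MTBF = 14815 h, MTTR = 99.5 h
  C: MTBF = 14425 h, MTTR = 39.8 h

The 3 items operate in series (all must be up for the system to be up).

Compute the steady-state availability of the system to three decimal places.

0.980

A(A) = MTBF/(MTBF+MTTR) = 2885/(2885+32.6) = 0.988826
A(B) = MTBF/(MTBF+MTTR) = 14815/(14815+99.5) = 0.993329
A(C) = MTBF/(MTBF+MTTR) = 14425/(14425+39.8) = 0.997248
Series availability: 0.988826 × 0.993329 × 0.997248 = 0.980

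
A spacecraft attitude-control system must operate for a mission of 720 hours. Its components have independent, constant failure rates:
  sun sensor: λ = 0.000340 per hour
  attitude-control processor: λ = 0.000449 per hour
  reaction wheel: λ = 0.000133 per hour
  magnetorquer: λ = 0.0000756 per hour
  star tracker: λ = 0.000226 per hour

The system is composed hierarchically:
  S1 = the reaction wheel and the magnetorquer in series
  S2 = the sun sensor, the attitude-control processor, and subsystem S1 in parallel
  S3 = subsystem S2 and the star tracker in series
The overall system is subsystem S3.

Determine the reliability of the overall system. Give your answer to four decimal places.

R(sun sensor) = exp(−0.000340 × 720) = 0.782861
R(attitude-control processor) = exp(−0.000449 × 720) = 0.723771
R(reaction wheel) = exp(−0.000133 × 720) = 0.908682
R(magnetorquer) = exp(−0.0000756 × 720) = 0.947023
R(star tracker) = exp(−0.000226 × 720) = 0.849829
Series (reaction wheel and magnetorquer): 0.908682 × 0.947023 = 0.860543
Parallel (sun sensor, attitude-control processor, and [0.860543]): 1 − (1 − 0.782861)(1 − 0.723771)(1 − 0.860543) = 0.991635
Series ([0.991635] and star tracker): 0.991635 × 0.849829 = 0.8427

0.8427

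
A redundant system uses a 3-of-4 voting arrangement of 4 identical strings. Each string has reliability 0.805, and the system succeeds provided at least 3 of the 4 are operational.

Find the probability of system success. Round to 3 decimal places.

R = Σ_{i=3}^{4} C(4,i) p^i (1−p)^{4−i} with p = 0.805
C(4,3)·0.805^3·0.195^1 = 0.40689
C(4,4)·0.805^4·0.195^0 = 0.41994
Sum = 0.827

0.827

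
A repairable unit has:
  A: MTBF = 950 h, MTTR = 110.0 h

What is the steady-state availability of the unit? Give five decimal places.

A(A) = MTBF/(MTBF+MTTR) = 950/(950+110.0) = 0.89623

0.89623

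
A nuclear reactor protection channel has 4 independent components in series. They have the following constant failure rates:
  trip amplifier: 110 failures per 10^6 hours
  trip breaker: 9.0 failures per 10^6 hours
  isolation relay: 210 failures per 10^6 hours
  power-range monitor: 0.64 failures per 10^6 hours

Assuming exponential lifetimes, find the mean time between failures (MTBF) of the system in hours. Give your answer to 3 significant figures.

3030

Series of exponential components: λ_sys = Σ λ_i
λ_sys = 0.00011 + 0.0000090 + 0.00021 + 0.00000064 = 3.2964e-04 /h
MTBF = 1 / λ_sys = 3030 h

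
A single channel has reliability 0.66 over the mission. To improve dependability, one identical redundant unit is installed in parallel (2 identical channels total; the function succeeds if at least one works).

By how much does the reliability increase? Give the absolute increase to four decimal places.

R_before = 0.66
R_after = 1 − (1 − 0.66)^2 = 0.8844
ΔR = 0.8844 − 0.66 = 0.2244

0.2244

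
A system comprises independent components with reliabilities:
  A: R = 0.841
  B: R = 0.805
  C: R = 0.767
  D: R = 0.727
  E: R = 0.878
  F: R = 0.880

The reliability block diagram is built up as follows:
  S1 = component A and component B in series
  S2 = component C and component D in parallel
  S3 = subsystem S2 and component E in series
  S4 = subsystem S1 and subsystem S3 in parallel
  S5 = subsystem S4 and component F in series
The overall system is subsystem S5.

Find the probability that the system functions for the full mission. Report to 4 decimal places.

Series (A and B): 0.841000 × 0.805000 = 0.677005
Parallel (C and D): 1 − (1 − 0.767000)(1 − 0.727000) = 0.936391
Series ([0.936391] and E): 0.936391 × 0.878000 = 0.822151
Parallel ([0.677005] and [0.822151]): 1 − (1 − 0.677005)(1 − 0.822151) = 0.942556
Series ([0.942556] and F): 0.942556 × 0.880000 = 0.8294

0.8294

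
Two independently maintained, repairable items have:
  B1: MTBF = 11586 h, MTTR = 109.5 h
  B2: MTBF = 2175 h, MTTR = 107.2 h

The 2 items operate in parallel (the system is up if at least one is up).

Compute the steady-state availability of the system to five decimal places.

A(B1) = MTBF/(MTBF+MTTR) = 11586/(11586+109.5) = 0.990637
A(B2) = MTBF/(MTBF+MTTR) = 2175/(2175+107.2) = 0.953028
Parallel availability: 1 − (1 − 0.990637)(1 − 0.953028) = 0.99956

0.99956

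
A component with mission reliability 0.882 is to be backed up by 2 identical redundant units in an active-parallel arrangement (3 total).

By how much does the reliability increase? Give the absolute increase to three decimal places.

R_before = 0.882
R_after = 1 − (1 − 0.882)^3 = 0.998
ΔR = 0.998 − 0.882 = 0.116

0.116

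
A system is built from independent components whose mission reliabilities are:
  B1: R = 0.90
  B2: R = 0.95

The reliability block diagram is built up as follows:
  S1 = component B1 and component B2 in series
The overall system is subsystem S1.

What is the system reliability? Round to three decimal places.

0.855

Series (B1 and B2): 0.90000 × 0.95000 = 0.855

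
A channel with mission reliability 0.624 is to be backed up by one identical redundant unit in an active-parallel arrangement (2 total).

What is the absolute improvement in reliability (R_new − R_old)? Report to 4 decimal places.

0.2346

R_before = 0.624
R_after = 1 − (1 − 0.624)^2 = 0.8586
ΔR = 0.8586 − 0.624 = 0.2346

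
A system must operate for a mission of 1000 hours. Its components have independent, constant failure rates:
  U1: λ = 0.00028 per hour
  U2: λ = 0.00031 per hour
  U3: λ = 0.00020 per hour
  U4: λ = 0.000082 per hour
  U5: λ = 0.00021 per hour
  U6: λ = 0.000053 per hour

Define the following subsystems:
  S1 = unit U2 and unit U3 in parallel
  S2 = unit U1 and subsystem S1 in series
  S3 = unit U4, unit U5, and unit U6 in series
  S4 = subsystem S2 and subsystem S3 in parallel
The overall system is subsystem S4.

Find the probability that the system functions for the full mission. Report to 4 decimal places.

0.9181

R(U1) = exp(−0.00028 × 1000) = 0.755784
R(U2) = exp(−0.00031 × 1000) = 0.733447
R(U3) = exp(−0.00020 × 1000) = 0.818731
R(U4) = exp(−0.000082 × 1000) = 0.921272
R(U5) = exp(−0.00021 × 1000) = 0.810584
R(U6) = exp(−0.000053 × 1000) = 0.948380
Parallel (U2 and U3): 1 − (1 − 0.733447)(1 − 0.818731) = 0.951682
Series (U1 and [0.951682]): 0.755784 × 0.951682 = 0.719266
Series (U4, U5, and U6): 0.921272 × 0.810584 × 0.948380 = 0.708220
Parallel ([0.719266] and [0.708220]): 1 − (1 − 0.719266)(1 − 0.708220) = 0.9181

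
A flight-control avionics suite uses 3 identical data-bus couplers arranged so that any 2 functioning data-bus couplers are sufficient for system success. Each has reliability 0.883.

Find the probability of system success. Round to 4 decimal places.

R = Σ_{i=2}^{3} C(3,i) p^i (1−p)^{3−i} with p = 0.883
C(3,2)·0.883^2·0.117^1 = 0.273671
C(3,3)·0.883^3·0.117^0 = 0.688465
Sum = 0.9621

0.9621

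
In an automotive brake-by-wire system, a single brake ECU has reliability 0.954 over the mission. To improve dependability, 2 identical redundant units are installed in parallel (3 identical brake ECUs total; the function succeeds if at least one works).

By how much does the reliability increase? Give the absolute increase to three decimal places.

R_before = 0.954
R_after = 1 − (1 − 0.954)^3 = 1.000
ΔR = 1.000 − 0.954 = 0.046

0.046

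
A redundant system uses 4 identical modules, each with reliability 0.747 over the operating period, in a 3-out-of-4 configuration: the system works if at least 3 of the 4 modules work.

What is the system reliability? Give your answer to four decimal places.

0.7332

R = Σ_{i=3}^{4} C(4,i) p^i (1−p)^{4−i} with p = 0.747
C(4,3)·0.747^3·0.253^1 = 0.421835
C(4,4)·0.747^4·0.253^0 = 0.311374
Sum = 0.7332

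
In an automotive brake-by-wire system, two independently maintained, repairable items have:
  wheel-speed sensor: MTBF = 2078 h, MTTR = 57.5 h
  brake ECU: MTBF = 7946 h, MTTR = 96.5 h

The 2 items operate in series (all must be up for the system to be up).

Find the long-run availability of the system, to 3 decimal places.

0.961

A(wheel-speed sensor) = MTBF/(MTBF+MTTR) = 2078/(2078+57.5) = 0.973074
A(brake ECU) = MTBF/(MTBF+MTTR) = 7946/(7946+96.5) = 0.988001
Series availability: 0.973074 × 0.988001 = 0.961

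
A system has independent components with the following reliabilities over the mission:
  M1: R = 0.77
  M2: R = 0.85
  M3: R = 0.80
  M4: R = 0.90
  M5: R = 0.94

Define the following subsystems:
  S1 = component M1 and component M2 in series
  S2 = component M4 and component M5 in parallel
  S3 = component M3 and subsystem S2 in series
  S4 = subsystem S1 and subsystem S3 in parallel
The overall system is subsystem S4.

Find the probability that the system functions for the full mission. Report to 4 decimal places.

Series (M1 and M2): 0.770000 × 0.850000 = 0.654500
Parallel (M4 and M5): 1 − (1 − 0.900000)(1 − 0.940000) = 0.994000
Series (M3 and [0.994000]): 0.800000 × 0.994000 = 0.795200
Parallel ([0.654500] and [0.795200]): 1 − (1 − 0.654500)(1 − 0.795200) = 0.9292

0.9292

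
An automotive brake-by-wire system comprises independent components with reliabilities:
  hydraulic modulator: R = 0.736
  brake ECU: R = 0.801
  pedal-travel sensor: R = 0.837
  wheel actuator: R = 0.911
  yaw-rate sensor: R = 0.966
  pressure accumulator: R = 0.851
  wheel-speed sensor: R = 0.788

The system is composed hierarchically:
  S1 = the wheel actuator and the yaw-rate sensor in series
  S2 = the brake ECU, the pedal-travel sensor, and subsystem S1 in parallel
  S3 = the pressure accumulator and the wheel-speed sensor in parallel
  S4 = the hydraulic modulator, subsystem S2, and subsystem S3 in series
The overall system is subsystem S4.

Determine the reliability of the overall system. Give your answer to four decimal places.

Series (wheel actuator and yaw-rate sensor): 0.911000 × 0.966000 = 0.880026
Parallel (brake ECU, pedal-travel sensor, and [0.880026]): 1 − (1 − 0.801000)(1 − 0.837000)(1 − 0.880026) = 0.996108
Parallel (pressure accumulator and wheel-speed sensor): 1 − (1 − 0.851000)(1 − 0.788000) = 0.968412
Series (hydraulic modulator, [0.996108], and [0.968412]): 0.736000 × 0.996108 × 0.968412 = 0.7100

0.7100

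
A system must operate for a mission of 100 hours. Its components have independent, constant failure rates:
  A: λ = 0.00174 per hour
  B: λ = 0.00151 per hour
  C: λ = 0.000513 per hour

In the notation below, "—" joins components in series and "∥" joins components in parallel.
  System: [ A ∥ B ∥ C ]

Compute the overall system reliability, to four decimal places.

0.9989

R(A) = exp(−0.00174 × 100) = 0.840297
R(B) = exp(−0.00151 × 100) = 0.859848
R(C) = exp(−0.000513 × 100) = 0.949994
Parallel (A, B, and C): 1 − (1 − 0.840297)(1 − 0.859848)(1 − 0.949994) = 0.9989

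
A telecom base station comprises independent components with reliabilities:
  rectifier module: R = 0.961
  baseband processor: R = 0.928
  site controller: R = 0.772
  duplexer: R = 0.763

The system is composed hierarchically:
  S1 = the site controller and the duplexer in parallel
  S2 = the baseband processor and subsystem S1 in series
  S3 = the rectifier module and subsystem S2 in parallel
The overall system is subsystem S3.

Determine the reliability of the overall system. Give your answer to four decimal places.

Parallel (site controller and duplexer): 1 − (1 − 0.772000)(1 − 0.763000) = 0.945964
Series (baseband processor and [0.945964]): 0.928000 × 0.945964 = 0.877855
Parallel (rectifier module and [0.877855]): 1 − (1 − 0.961000)(1 − 0.877855) = 0.9952

0.9952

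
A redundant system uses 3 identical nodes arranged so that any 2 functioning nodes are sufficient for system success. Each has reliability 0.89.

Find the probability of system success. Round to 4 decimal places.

R = Σ_{i=2}^{3} C(3,i) p^i (1−p)^{3−i} with p = 0.89
C(3,2)·0.89^2·0.11^1 = 0.261393
C(3,3)·0.89^3·0.11^0 = 0.704969
Sum = 0.9664

0.9664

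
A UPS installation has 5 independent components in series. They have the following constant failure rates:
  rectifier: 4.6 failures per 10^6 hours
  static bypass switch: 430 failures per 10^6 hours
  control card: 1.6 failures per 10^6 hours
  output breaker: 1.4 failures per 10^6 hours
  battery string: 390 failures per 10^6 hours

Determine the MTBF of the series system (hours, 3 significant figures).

1210

Series of exponential components: λ_sys = Σ λ_i
λ_sys = 0.0000046 + 0.00043 + 0.0000016 + 0.0000014 + 0.00039 = 8.2760e-04 /h
MTBF = 1 / λ_sys = 1210 h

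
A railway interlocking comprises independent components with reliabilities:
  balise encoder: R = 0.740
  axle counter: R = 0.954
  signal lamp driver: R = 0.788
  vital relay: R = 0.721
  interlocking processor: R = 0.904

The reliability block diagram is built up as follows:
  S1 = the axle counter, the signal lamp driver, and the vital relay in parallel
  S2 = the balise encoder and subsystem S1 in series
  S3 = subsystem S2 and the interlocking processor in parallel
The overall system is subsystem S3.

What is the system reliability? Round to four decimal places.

Parallel (axle counter, signal lamp driver, and vital relay): 1 − (1 − 0.954000)(1 − 0.788000)(1 − 0.721000) = 0.997279
Series (balise encoder and [0.997279]): 0.740000 × 0.997279 = 0.737986
Parallel ([0.737986] and interlocking processor): 1 − (1 − 0.737986)(1 − 0.904000) = 0.9748

0.9748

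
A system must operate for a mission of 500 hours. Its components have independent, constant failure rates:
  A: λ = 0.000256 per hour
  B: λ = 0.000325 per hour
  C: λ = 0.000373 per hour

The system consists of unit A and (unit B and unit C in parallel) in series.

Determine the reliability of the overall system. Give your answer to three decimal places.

0.857

R(A) = exp(−0.000256 × 500) = 0.87985
R(B) = exp(−0.000325 × 500) = 0.85002
R(C) = exp(−0.000373 × 500) = 0.82986
Parallel (B and C): 1 − (1 − 0.85002)(1 − 0.82986) = 0.97448
Series (A and [0.97448]): 0.87985 × 0.97448 = 0.857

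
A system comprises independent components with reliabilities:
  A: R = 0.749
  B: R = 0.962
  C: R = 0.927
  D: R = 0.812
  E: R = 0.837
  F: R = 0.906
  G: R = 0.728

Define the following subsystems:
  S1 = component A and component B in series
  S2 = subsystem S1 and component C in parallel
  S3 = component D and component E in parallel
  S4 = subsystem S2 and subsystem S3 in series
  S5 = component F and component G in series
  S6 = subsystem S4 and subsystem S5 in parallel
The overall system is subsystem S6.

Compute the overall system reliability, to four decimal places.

Series (A and B): 0.749000 × 0.962000 = 0.720538
Parallel ([0.720538] and C): 1 − (1 − 0.720538)(1 − 0.927000) = 0.979599
Parallel (D and E): 1 − (1 − 0.812000)(1 − 0.837000) = 0.969356
Series ([0.979599] and [0.969356]): 0.979599 × 0.969356 = 0.949580
Series (F and G): 0.906000 × 0.728000 = 0.659568
Parallel ([0.949580] and [0.659568]): 1 − (1 − 0.949580)(1 − 0.659568) = 0.9828

0.9828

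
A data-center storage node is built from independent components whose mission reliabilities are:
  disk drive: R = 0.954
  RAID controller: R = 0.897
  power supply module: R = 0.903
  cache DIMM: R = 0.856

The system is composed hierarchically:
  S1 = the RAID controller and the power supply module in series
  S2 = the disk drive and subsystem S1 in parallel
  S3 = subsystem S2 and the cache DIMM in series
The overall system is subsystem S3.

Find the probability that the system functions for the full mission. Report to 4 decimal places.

0.8485

Series (RAID controller and power supply module): 0.897000 × 0.903000 = 0.809991
Parallel (disk drive and [0.809991]): 1 − (1 − 0.954000)(1 − 0.809991) = 0.991260
Series ([0.991260] and cache DIMM): 0.991260 × 0.856000 = 0.8485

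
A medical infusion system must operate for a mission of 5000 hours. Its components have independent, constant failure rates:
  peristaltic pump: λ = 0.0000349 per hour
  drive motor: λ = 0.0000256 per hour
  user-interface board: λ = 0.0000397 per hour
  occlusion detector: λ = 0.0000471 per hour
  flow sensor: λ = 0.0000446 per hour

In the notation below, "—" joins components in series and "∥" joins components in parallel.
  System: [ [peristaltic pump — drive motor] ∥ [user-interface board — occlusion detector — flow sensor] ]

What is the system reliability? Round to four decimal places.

R(peristaltic pump) = exp(−0.0000349 × 5000) = 0.839877
R(drive motor) = exp(−0.0000256 × 5000) = 0.879853
R(user-interface board) = exp(−0.0000397 × 5000) = 0.819960
R(occlusion detector) = exp(−0.0000471 × 5000) = 0.790176
R(flow sensor) = exp(−0.0000446 × 5000) = 0.800115
Series (peristaltic pump and drive motor): 0.839877 × 0.879853 = 0.738968
Series (user-interface board, occlusion detector, and flow sensor): 0.819960 × 0.790176 × 0.800115 = 0.518405
Parallel ([0.738968] and [0.518405]): 1 − (1 − 0.738968)(1 − 0.518405) = 0.8743

0.8743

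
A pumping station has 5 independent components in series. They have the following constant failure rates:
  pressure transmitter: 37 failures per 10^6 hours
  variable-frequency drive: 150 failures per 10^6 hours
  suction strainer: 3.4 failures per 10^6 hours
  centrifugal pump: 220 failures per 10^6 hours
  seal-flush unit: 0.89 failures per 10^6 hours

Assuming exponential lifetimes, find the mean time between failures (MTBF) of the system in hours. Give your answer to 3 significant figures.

2430

Series of exponential components: λ_sys = Σ λ_i
λ_sys = 0.000037 + 0.00015 + 0.0000034 + 0.00022 + 0.00000089 = 4.1129e-04 /h
MTBF = 1 / λ_sys = 2430 h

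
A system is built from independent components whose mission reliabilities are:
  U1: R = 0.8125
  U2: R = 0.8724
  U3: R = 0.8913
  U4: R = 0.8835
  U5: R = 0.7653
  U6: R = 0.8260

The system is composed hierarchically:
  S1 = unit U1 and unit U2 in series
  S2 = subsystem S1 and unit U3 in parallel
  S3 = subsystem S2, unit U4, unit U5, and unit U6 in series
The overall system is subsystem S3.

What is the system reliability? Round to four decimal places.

0.5408

Series (U1 and U2): 0.812500 × 0.872400 = 0.708825
Parallel ([0.708825] and U3): 1 − (1 − 0.708825)(1 − 0.891300) = 0.968349
Series ([0.968349], U4, U5, and U6): 0.968349 × 0.883500 × 0.765300 × 0.826000 = 0.5408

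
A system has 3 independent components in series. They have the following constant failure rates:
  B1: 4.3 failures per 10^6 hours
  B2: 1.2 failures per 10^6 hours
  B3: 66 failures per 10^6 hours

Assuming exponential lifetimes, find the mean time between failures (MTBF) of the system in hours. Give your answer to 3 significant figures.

Series of exponential components: λ_sys = Σ λ_i
λ_sys = 0.0000043 + 0.0000012 + 0.000066 = 7.1500e-05 /h
MTBF = 1 / λ_sys = 14000 h

14000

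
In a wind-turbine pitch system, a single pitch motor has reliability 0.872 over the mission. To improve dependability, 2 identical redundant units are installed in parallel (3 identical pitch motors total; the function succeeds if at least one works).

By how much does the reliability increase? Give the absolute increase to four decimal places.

0.1259

R_before = 0.872
R_after = 1 − (1 − 0.872)^3 = 0.9979
ΔR = 0.9979 − 0.872 = 0.1259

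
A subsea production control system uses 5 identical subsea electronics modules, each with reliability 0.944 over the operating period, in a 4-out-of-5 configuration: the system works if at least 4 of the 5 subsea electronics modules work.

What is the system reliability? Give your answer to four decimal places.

0.9720

R = Σ_{i=4}^{5} C(5,i) p^i (1−p)^{5−i} with p = 0.944
C(5,4)·0.944^4·0.056^1 = 0.222355
C(5,5)·0.944^5·0.056^0 = 0.749652
Sum = 0.9720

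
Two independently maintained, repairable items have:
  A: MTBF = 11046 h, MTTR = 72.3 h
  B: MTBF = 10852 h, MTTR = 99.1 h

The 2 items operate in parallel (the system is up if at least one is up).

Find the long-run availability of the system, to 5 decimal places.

A(A) = MTBF/(MTBF+MTTR) = 11046/(11046+72.3) = 0.993497
A(B) = MTBF/(MTBF+MTTR) = 10852/(10852+99.1) = 0.990951
Parallel availability: 1 − (1 − 0.993497)(1 − 0.990951) = 0.99994

0.99994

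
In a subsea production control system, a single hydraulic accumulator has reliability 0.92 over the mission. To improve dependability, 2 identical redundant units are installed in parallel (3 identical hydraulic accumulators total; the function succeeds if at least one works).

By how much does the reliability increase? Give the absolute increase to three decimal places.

R_before = 0.92
R_after = 1 − (1 − 0.92)^3 = 0.999
ΔR = 0.999 − 0.92 = 0.079

0.079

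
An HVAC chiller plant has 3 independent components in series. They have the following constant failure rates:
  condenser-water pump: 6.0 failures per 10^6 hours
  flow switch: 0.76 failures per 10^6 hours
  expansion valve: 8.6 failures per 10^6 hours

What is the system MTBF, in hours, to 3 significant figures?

65100

Series of exponential components: λ_sys = Σ λ_i
λ_sys = 0.0000060 + 0.00000076 + 0.0000086 = 1.5360e-05 /h
MTBF = 1 / λ_sys = 65100 h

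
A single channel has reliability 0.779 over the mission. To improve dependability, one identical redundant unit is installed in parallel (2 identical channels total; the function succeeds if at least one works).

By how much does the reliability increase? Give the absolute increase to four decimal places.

0.1722

R_before = 0.779
R_after = 1 − (1 − 0.779)^2 = 0.9512
ΔR = 0.9512 − 0.779 = 0.1722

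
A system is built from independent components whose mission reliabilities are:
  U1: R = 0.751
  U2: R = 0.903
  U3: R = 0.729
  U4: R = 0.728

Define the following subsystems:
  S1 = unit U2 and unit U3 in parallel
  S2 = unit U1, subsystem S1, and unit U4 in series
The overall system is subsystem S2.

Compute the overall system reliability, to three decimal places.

Parallel (U2 and U3): 1 − (1 − 0.90300)(1 − 0.72900) = 0.97371
Series (U1, [0.97371], and U4): 0.75100 × 0.97371 × 0.72800 = 0.532

0.532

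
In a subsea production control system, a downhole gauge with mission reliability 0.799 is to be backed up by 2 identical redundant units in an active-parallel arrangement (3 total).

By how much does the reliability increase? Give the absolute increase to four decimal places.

R_before = 0.799
R_after = 1 − (1 − 0.799)^3 = 0.9919
ΔR = 0.9919 − 0.799 = 0.1929

0.1929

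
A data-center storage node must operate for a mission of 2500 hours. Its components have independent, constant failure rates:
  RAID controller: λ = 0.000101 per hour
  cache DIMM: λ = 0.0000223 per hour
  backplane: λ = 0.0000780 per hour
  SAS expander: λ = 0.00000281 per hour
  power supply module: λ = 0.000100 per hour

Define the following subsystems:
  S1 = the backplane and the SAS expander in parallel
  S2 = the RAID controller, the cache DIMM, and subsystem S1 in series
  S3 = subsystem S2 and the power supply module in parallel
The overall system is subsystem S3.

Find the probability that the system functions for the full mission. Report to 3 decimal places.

R(RAID controller) = exp(−0.000101 × 2500) = 0.77686
R(cache DIMM) = exp(−0.0000223 × 2500) = 0.94578
R(backplane) = exp(−0.0000780 × 2500) = 0.82283
R(SAS expander) = exp(−0.00000281 × 2500) = 0.99300
R(power supply module) = exp(−0.000100 × 2500) = 0.77880
Parallel (backplane and SAS expander): 1 − (1 − 0.82283)(1 − 0.99300) = 0.99876
Series (RAID controller, cache DIMM, and [0.99876]): 0.77686 × 0.94578 × 0.99876 = 0.73383
Parallel ([0.73383] and power supply module): 1 − (1 − 0.73383)(1 − 0.77880) = 0.941

0.941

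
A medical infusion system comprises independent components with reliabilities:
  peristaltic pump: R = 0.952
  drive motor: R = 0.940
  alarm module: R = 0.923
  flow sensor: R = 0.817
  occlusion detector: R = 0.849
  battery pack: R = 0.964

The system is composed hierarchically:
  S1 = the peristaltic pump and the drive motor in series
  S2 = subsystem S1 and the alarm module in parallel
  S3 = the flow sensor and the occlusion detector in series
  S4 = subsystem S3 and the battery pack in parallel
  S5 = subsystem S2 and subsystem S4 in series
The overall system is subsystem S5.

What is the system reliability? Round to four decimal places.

0.9810

Series (peristaltic pump and drive motor): 0.952000 × 0.940000 = 0.894880
Parallel ([0.894880] and alarm module): 1 − (1 − 0.894880)(1 − 0.923000) = 0.991906
Series (flow sensor and occlusion detector): 0.817000 × 0.849000 = 0.693633
Parallel ([0.693633] and battery pack): 1 − (1 − 0.693633)(1 − 0.964000) = 0.988971
Series ([0.991906] and [0.988971]): 0.991906 × 0.988971 = 0.9810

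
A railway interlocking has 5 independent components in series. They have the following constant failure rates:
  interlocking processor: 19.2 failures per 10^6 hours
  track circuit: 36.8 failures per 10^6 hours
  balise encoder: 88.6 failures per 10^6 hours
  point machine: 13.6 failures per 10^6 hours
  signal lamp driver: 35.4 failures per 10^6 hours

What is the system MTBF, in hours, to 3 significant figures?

5170

Series of exponential components: λ_sys = Σ λ_i
λ_sys = 0.0000192 + 0.0000368 + 0.0000886 + 0.0000136 + 0.0000354 = 1.9360e-04 /h
MTBF = 1 / λ_sys = 5170 h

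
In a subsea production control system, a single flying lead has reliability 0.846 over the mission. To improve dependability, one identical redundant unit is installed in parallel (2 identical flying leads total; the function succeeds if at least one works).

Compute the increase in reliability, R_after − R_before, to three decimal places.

0.130

R_before = 0.846
R_after = 1 − (1 − 0.846)^2 = 0.976
ΔR = 0.976 − 0.846 = 0.130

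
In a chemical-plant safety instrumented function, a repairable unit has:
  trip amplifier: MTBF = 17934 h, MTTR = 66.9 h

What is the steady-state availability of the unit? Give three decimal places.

A(trip amplifier) = MTBF/(MTBF+MTTR) = 17934/(17934+66.9) = 0.996

0.996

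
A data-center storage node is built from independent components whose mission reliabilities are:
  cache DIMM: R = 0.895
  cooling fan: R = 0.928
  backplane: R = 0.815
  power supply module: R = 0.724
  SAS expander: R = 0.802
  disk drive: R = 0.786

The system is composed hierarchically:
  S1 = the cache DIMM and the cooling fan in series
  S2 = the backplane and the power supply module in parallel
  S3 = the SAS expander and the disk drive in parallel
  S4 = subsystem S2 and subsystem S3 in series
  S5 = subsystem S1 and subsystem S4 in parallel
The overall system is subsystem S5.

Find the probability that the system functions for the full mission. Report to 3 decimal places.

0.985

Series (cache DIMM and cooling fan): 0.89500 × 0.92800 = 0.83056
Parallel (backplane and power supply module): 1 − (1 − 0.81500)(1 − 0.72400) = 0.94894
Parallel (SAS expander and disk drive): 1 − (1 − 0.80200)(1 − 0.78600) = 0.95763
Series ([0.94894] and [0.95763]): 0.94894 × 0.95763 = 0.90873
Parallel ([0.83056] and [0.90873]): 1 − (1 − 0.83056)(1 − 0.90873) = 0.985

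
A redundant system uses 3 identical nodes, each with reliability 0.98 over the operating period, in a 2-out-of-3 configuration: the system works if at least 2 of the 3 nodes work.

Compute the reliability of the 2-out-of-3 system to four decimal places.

R = Σ_{i=2}^{3} C(3,i) p^i (1−p)^{3−i} with p = 0.98
C(3,2)·0.98^2·0.02^1 = 0.057624
C(3,3)·0.98^3·0.02^0 = 0.941192
Sum = 0.9988

0.9988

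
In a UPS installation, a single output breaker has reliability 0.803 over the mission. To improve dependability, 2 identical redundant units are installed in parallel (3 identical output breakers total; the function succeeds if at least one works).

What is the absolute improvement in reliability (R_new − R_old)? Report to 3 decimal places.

0.189

R_before = 0.803
R_after = 1 − (1 − 0.803)^3 = 0.992
ΔR = 0.992 − 0.803 = 0.189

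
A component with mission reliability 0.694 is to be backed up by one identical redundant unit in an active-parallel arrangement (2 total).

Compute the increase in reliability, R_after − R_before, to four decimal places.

0.2124

R_before = 0.694
R_after = 1 − (1 − 0.694)^2 = 0.9064
ΔR = 0.9064 − 0.694 = 0.2124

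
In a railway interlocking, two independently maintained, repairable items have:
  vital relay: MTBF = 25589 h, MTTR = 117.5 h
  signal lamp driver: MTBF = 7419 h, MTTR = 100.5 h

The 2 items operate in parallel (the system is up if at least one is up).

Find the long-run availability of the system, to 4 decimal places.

0.9999

A(vital relay) = MTBF/(MTBF+MTTR) = 25589/(25589+117.5) = 0.995429
A(signal lamp driver) = MTBF/(MTBF+MTTR) = 7419/(7419+100.5) = 0.986635
Parallel availability: 1 − (1 − 0.995429)(1 − 0.986635) = 0.9999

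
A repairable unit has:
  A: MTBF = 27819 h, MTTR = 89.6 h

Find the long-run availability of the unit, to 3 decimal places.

A(A) = MTBF/(MTBF+MTTR) = 27819/(27819+89.6) = 0.997

0.997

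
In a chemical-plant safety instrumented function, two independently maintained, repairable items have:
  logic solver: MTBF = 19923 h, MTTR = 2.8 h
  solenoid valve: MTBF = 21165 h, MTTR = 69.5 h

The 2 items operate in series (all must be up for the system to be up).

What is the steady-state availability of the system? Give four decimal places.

A(logic solver) = MTBF/(MTBF+MTTR) = 19923/(19923+2.8) = 0.999859
A(solenoid valve) = MTBF/(MTBF+MTTR) = 21165/(21165+69.5) = 0.996727
Series availability: 0.999859 × 0.996727 = 0.9966

0.9966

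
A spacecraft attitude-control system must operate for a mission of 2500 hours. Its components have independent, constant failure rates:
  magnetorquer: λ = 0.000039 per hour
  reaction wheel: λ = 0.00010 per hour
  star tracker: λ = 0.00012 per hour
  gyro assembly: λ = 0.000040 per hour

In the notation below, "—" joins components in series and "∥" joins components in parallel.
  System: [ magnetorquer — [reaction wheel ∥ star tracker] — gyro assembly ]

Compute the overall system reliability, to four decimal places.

0.7737

R(magnetorquer) = exp(−0.000039 × 2500) = 0.907102
R(reaction wheel) = exp(−0.00010 × 2500) = 0.778801
R(star tracker) = exp(−0.00012 × 2500) = 0.740818
R(gyro assembly) = exp(−0.000040 × 2500) = 0.904837
Parallel (reaction wheel and star tracker): 1 − (1 − 0.778801)(1 − 0.740818) = 0.942669
Series (magnetorquer, [0.942669], and gyro assembly): 0.907102 × 0.942669 × 0.904837 = 0.7737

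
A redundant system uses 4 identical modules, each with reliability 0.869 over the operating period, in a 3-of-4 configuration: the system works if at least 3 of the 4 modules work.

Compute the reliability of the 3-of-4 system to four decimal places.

R = Σ_{i=3}^{4} C(4,i) p^i (1−p)^{4−i} with p = 0.869
C(4,3)·0.869^3·0.131^1 = 0.343867
C(4,4)·0.869^4·0.131^0 = 0.570268
Sum = 0.9141

0.9141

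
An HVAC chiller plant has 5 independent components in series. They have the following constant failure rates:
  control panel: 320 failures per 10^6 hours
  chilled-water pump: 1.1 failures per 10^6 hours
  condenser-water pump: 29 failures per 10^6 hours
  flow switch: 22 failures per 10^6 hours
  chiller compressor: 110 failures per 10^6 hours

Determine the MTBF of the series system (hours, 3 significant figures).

2070

Series of exponential components: λ_sys = Σ λ_i
λ_sys = 0.00032 + 0.0000011 + 0.000029 + 0.000022 + 0.00011 = 4.8210e-04 /h
MTBF = 1 / λ_sys = 2070 h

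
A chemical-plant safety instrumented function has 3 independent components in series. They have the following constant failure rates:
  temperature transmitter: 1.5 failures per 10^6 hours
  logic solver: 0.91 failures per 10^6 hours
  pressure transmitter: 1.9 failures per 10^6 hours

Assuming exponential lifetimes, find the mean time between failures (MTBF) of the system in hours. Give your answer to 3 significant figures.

232000

Series of exponential components: λ_sys = Σ λ_i
λ_sys = 0.0000015 + 0.00000091 + 0.0000019 = 4.3100e-06 /h
MTBF = 1 / λ_sys = 232000 h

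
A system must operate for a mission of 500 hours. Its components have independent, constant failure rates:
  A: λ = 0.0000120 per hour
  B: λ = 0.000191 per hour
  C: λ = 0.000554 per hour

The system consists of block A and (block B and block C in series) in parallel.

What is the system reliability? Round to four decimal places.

R(A) = exp(−0.0000120 × 500) = 0.994018
R(B) = exp(−0.000191 × 500) = 0.908918
R(C) = exp(−0.000554 × 500) = 0.758054
Series (B and C): 0.908918 × 0.758054 = 0.689009
Parallel (A and [0.689009]): 1 − (1 − 0.994018)(1 − 0.689009) = 0.9981

0.9981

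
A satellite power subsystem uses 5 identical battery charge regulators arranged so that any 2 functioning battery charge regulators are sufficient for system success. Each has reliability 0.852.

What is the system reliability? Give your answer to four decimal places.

0.9979

R = Σ_{i=2}^{5} C(5,i) p^i (1−p)^{5−i} with p = 0.852
C(5,2)·0.852^2·0.148^3 = 0.023532
C(5,3)·0.852^3·0.148^2 = 0.135470
C(5,4)·0.852^4·0.148^1 = 0.389933
C(5,5)·0.852^5·0.148^0 = 0.448950
Sum = 0.9979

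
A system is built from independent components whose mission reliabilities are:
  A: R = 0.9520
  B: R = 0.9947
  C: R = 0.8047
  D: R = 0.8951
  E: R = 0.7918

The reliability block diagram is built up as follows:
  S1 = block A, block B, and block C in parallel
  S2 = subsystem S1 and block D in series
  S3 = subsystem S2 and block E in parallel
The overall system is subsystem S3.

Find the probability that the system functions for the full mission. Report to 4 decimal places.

0.9782

Parallel (A, B, and C): 1 − (1 − 0.952000)(1 − 0.994700)(1 − 0.804700) = 0.999950
Series ([0.999950] and D): 0.999950 × 0.895100 = 0.895055
Parallel ([0.895055] and E): 1 − (1 − 0.895055)(1 − 0.791800) = 0.9782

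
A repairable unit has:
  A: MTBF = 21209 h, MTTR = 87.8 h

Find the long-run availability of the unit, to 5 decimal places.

0.99588

A(A) = MTBF/(MTBF+MTTR) = 21209/(21209+87.8) = 0.99588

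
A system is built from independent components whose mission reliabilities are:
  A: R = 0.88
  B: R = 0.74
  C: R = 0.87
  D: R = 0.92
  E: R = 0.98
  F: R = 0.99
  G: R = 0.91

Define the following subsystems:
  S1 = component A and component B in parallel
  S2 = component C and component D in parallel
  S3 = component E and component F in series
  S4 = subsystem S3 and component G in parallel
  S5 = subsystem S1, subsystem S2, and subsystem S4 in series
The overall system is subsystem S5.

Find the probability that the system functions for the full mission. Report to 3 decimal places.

Parallel (A and B): 1 − (1 − 0.88000)(1 − 0.74000) = 0.96880
Parallel (C and D): 1 − (1 − 0.87000)(1 − 0.92000) = 0.98960
Series (E and F): 0.98000 × 0.99000 = 0.97020
Parallel ([0.97020] and G): 1 − (1 − 0.97020)(1 − 0.91000) = 0.99732
Series ([0.96880], [0.98960], and [0.99732]): 0.96880 × 0.98960 × 0.99732 = 0.956

0.956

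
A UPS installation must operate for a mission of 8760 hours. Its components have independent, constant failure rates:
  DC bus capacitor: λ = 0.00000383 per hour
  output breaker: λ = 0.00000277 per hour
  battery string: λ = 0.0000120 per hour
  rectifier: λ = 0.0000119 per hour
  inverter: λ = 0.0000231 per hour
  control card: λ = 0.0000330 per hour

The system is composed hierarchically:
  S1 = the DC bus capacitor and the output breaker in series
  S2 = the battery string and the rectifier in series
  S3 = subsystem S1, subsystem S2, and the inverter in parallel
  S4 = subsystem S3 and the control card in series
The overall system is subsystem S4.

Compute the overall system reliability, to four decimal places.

R(DC bus capacitor) = exp(−0.00000383 × 8760) = 0.967006
R(output breaker) = exp(−0.00000277 × 8760) = 0.976027
R(battery string) = exp(−0.0000120 × 8760) = 0.900216
R(rectifier) = exp(−0.0000119 × 8760) = 0.901005
R(inverter) = exp(−0.0000231 × 8760) = 0.816804
R(control card) = exp(−0.0000330 × 8760) = 0.748952
Series (DC bus capacitor and output breaker): 0.967006 × 0.976027 = 0.943824
Series (battery string and rectifier): 0.900216 × 0.901005 = 0.811099
Parallel ([0.943824], [0.811099], and inverter): 1 − (1 − 0.943824)(1 − 0.811099)(1 − 0.816804) = 0.998056
Series ([0.998056] and control card): 0.998056 × 0.748952 = 0.7475

0.7475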